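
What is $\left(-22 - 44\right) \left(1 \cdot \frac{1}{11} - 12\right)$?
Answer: $786$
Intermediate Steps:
$\left(-22 - 44\right) \left(1 \cdot \frac{1}{11} - 12\right) = - 66 \left(1 \cdot \frac{1}{11} - 12\right) = - 66 \left(\frac{1}{11} - 12\right) = \left(-66\right) \left(- \frac{131}{11}\right) = 786$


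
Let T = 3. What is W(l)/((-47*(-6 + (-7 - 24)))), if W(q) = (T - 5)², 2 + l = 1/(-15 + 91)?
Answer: 4/1739 ≈ 0.0023002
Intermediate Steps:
l = -151/76 (l = -2 + 1/(-15 + 91) = -2 + 1/76 = -151/76 ≈ -1.9868)
W(q) = 4 (W(q) = (3 - 5)² = (-2)² = 4)
W(l)/((-47*(-6 + (-7 - 24)))) = 4/((-47*(-6 + (-7 - 24)))) = 4/((-47*(-6 - 31))) = 4/((-47*(-37))) = 4/1739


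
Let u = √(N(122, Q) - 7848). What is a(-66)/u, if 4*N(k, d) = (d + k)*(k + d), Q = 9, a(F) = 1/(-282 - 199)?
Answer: 2*I*√14231/6845111 ≈ 3.4855e-5*I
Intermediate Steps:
a(F) = -1/481 (a(F) = 1/(-481) = -1/481)
N(k, d) = (d + k)²/4 (N(k, d) = ((d + k)*(k + d))/4 = ((d + k)*(d + k))/4 = (d + k)²/4)
u = I*√14231/2 (u = √((9 + 122)²/4 - 7848) = √((¼)*131² - 7848) = √((¼)*17161 - 7848) = √(17161/4 - 7848) = √(-14231/4) = I*√14231/2 ≈ 59.647*I)
a(-66)/u = -(-2*I*√14231/14231)/481 = -(-2)*I*√14231/6845111 = 2*I*√14231/6845111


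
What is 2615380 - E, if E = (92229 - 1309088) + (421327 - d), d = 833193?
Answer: 4244105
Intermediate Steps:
E = -1628725 (E = (92229 - 1309088) + (421327 - 1*833193) = -1216859 + (421327 - 833193) = -1216859 - 411866 = -1628725)
2615380 - E = 2615380 - 1*(-1628725) = 2615380 + 1628725 = 4244105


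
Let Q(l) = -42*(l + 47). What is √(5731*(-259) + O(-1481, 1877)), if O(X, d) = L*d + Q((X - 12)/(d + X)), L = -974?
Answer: I*√14437276590/66 ≈ 1820.5*I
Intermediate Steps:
Q(l) = -1974 - 42*l (Q(l) = -42*(47 + l) = -1974 - 42*l)
O(X, d) = -1974 - 974*d - 42*(-12 + X)/(X + d) (O(X, d) = -974*d + (-1974 - 42*(X - 12)/(d + X)) = -974*d + (-1974 - 42*(-12 + X)/(X + d)) = -1974 - 974*d - 42*(-12 + X)/(X + d))
√(5731*(-259) + O(-1481, 1877)) = √(5731*(-259) + 2*(252 - 21*(-1481) - (987 + 487*1877)*(-1481 + 1877))/(-1481 + 1877)) = √(-1484329 + 2*(252 + 31101 - 1*(987 + 914099)*396)/396) = √(-1484329 + 2*(1/396)*(252 + 31101 - 1*915086*396)) = √(-1484329 + 2*(1/396)*(252 + 31101 - 362374056)) = √(-1484329 + 2*(1/396)*(-362342703)) = √(-1484329 - 120780901/66) = √(-218746615/66) = I*√14437276590/66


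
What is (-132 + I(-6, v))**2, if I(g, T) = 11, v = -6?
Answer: 14641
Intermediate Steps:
(-132 + I(-6, v))**2 = (-132 + 11)**2 = (-121)**2 = 14641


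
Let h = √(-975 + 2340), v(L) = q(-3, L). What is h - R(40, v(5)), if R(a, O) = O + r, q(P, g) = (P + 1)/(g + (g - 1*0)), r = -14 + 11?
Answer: 16/5 + √1365 ≈ 40.146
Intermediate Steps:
r = -3
q(P, g) = (1 + P)/(2*g) (q(P, g) = (1 + P)/(g + (g + 0)) = (1 + P)/(g + g) = (1 + P)/((2*g)) = (1 + P)*(1/(2*g)) = (1 + P)/(2*g))
v(L) = -1/L (v(L) = (1 - 3)/(2*L) = (½)*(-2)/L = -1/L)
R(a, O) = -3 + O (R(a, O) = O - 3 = -3 + O)
h = √1365 ≈ 36.946
h - R(40, v(5)) = √1365 - (-3 - 1/5) = √1365 - (-3 - 1*⅕) = √1365 - (-3 - ⅕) = √1365 - 1*(-16/5) = √1365 + 16/5 = 16/5 + √1365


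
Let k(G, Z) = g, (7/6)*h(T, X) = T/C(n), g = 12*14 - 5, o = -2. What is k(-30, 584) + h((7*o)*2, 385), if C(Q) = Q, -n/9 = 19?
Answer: 9299/57 ≈ 163.14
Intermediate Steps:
n = -171 (n = -9*19 = -171)
g = 163 (g = 168 - 5 = 163)
h(T, X) = -2*T/399 (h(T, X) = 6*(T/(-171))/7 = 6*(T*(-1/171))/7 = 6*(-T/171)/7 = -2*T/399)
k(G, Z) = 163
k(-30, 584) + h((7*o)*2, 385) = 163 - 2*7*(-2)*2/399 = 163 - (-4)*2/57 = 163 - 2/399*(-28) = 163 + 8/57 = 9299/57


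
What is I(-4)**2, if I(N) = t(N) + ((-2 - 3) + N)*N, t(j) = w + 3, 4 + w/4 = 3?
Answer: 1225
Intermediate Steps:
w = -4 (w = -16 + 4*3 = -16 + 12 = -4)
t(j) = -1 (t(j) = -4 + 3 = -1)
I(N) = -1 + N*(-5 + N) (I(N) = -1 + ((-2 - 3) + N)*N = -1 + (-5 + N)*N = -1 + N*(-5 + N))
I(-4)**2 = (-1 + (-4)**2 - 5*(-4))**2 = (-1 + 16 + 20)**2 = 35**2 = 1225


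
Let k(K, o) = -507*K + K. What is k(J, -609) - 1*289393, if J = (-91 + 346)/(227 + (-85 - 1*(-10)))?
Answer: -22058383/76 ≈ -2.9024e+5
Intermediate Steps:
J = 255/152 (J = 255/(227 + (-85 + 10)) = 255/(227 - 75) = 255/152 ≈ 1.6776)
k(K, o) = -506*K
k(J, -609) - 1*289393 = -506*255/152 - 1*289393 = -64515/76 - 289393 = -22058383/76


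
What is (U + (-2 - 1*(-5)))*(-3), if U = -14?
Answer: 33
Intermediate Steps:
(U + (-2 - 1*(-5)))*(-3) = (-14 + (-2 - 1*(-5)))*(-3) = (-14 + (-2 + 5))*(-3) = (-14 + 3)*(-3) = -11*(-3) = 33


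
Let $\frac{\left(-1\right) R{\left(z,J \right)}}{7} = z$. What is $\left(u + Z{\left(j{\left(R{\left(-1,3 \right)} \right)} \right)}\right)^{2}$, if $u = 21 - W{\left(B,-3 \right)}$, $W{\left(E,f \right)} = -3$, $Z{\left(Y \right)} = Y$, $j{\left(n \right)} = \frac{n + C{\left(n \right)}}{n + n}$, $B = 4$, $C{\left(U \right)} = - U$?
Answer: $576$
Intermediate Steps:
$R{\left(z,J \right)} = - 7 z$
$j{\left(n \right)} = 0$ ($j{\left(n \right)} = \frac{n - n}{n + n} = \frac{0}{2 n} = 0 \frac{1}{2 n} = 0$)
$u = 24$ ($u = 21 - -3 = 21 + 3 = 24$)
$\left(u + Z{\left(j{\left(R{\left(-1,3 \right)} \right)} \right)}\right)^{2} = \left(24 + 0\right)^{2} = 24^{2} = 576$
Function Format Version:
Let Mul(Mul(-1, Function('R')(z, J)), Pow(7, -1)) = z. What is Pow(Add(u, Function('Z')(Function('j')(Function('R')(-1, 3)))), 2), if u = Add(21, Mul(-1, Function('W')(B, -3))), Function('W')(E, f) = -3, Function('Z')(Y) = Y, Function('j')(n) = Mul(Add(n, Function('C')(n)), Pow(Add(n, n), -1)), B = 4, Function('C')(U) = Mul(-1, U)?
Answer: 576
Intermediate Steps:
Function('R')(z, J) = Mul(-7, z)
Function('j')(n) = 0 (Function('j')(n) = Mul(Add(n, Mul(-1, n)), Pow(Add(n, n), -1)) = Mul(0, Pow(Mul(2, n), -1)) = Mul(0, Mul(Rational(1, 2), Pow(n, -1))) = 0)
u = 24 (u = Add(21, Mul(-1, -3)) = Add(21, 3) = 24)
Pow(Add(u, Function('Z')(Function('j')(Function('R')(-1, 3)))), 2) = Pow(Add(24, 0), 2) = Pow(24, 2) = 576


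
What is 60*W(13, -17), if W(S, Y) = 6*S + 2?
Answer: 4800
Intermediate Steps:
W(S, Y) = 2 + 6*S
60*W(13, -17) = 60*(2 + 6*13) = 60*(2 + 78) = 60*80 = 4800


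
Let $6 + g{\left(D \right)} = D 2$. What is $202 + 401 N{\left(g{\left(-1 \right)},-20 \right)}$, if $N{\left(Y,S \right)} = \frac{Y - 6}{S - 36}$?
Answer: $\frac{1209}{4} \approx 302.25$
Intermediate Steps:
$g{\left(D \right)} = -6 + 2 D$ ($g{\left(D \right)} = -6 + D 2 = -6 + 2 D$)
$N{\left(Y,S \right)} = \frac{-6 + Y}{-36 + S}$
$202 + 401 N{\left(g{\left(-1 \right)},-20 \right)} = 202 + 401 \frac{-6 + \left(-6 + 2 \left(-1\right)\right)}{-36 - 20} = 202 + 401 \frac{-6 - 8}{-56} = 202 + 401 \left(- \frac{-6 - 8}{56}\right) = 202 + 401 \left(\left(- \frac{1}{56}\right) \left(-14\right)\right) = 202 + 401 \cdot \frac{1}{4} = 202 + \frac{401}{4} = \frac{1209}{4}$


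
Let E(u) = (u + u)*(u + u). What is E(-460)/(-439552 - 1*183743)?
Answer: -169280/124659 ≈ -1.3579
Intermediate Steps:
E(u) = 4*u² (E(u) = (2*u)*(2*u) = 4*u²)
E(-460)/(-439552 - 1*183743) = (4*(-460)²)/(-439552 - 1*183743) = (4*211600)/(-439552 - 183743) = 846400/(-623295) = 846400*(-1/623295) = -169280/124659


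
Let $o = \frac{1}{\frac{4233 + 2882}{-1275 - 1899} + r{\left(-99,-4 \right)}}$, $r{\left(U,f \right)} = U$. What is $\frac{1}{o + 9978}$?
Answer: $\frac{321341}{3206337324} \approx 0.00010022$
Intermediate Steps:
$o = - \frac{3174}{321341}$ ($o = \frac{1}{\frac{4233 + 2882}{-1275 - 1899} - 99} = \frac{1}{\frac{7115}{-3174} - 99} = \frac{1}{7115 \left(- \frac{1}{3174}\right) - 99} = \frac{1}{- \frac{7115}{3174} - 99} = \frac{1}{- \frac{321341}{3174}} = - \frac{3174}{321341} \approx -0.0098774$)
$\frac{1}{o + 9978} = \frac{1}{- \frac{3174}{321341} + 9978} = \frac{1}{\frac{3206337324}{321341}} = \frac{321341}{3206337324}$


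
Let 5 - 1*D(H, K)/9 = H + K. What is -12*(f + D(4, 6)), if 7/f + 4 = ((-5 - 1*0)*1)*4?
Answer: 1087/2 ≈ 543.50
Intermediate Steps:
D(H, K) = 45 - 9*H - 9*K (D(H, K) = 45 - 9*(H + K) = 45 + (-9*H - 9*K) = 45 - 9*H - 9*K)
f = -7/24 (f = 7/(-4 + ((-5 - 1*0)*1)*4) = 7/(-4 + ((-5 + 0)*1)*4) = 7/(-4 - 5*1*4) = 7/(-4 - 5*4) = 7/(-4 - 20) = 7/(-24) = 7*(-1/24) = -7/24 ≈ -0.29167)
-12*(f + D(4, 6)) = -12*(-7/24 + (45 - 9*4 - 9*6)) = -12*(-7/24 + (45 - 36 - 54)) = -12*(-7/24 - 45) = -12*(-1087/24) = 1087/2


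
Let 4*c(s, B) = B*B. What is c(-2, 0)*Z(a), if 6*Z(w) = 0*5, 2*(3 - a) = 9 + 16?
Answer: 0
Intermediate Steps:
c(s, B) = B²/4 (c(s, B) = (B*B)/4 = B²/4)
a = -19/2 (a = 3 - (9 + 16)/2 = 3 - ½*25 = 3 - 25/2 = -19/2 ≈ -9.5000)
Z(w) = 0 (Z(w) = (0*5)/6 = (⅙)*0 = 0)
c(-2, 0)*Z(a) = ((¼)*0²)*0 = ((¼)*0)*0 = 0*0 = 0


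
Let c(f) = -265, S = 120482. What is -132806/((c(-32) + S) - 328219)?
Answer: 66403/104001 ≈ 0.63848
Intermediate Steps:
-132806/((c(-32) + S) - 328219) = -132806/((-265 + 120482) - 328219) = -132806/(120217 - 328219) = -132806/(-208002) = -132806*(-1/208002) = 66403/104001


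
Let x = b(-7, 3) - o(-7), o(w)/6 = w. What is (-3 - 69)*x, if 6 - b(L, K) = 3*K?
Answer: -2808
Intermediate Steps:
b(L, K) = 6 - 3*K
o(w) = 6*w
x = 39 (x = (6 - 3*3) - 6*(-7) = (6 - 9) - 1*(-42) = -3 + 42 = 39)
(-3 - 69)*x = (-3 - 69)*39 = -72*39 = -2808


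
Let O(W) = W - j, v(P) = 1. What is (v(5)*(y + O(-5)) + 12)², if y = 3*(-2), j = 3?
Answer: 4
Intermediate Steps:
y = -6
O(W) = -3 + W (O(W) = W - 1*3 = W - 3 = -3 + W)
(v(5)*(y + O(-5)) + 12)² = (1*(-6 + (-3 - 5)) + 12)² = (1*(-6 - 8) + 12)² = (1*(-14) + 12)² = (-14 + 12)² = (-2)² = 4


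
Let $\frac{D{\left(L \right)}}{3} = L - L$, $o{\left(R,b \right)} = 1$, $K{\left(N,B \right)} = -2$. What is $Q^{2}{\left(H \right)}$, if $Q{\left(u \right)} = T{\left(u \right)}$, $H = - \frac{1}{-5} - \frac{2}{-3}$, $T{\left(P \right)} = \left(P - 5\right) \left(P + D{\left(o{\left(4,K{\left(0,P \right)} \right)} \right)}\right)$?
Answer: $\frac{649636}{50625} \approx 12.832$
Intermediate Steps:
$D{\left(L \right)} = 0$ ($D{\left(L \right)} = 3 \left(L - L\right) = 3 \cdot 0 = 0$)
$T{\left(P \right)} = P \left(-5 + P\right)$ ($T{\left(P \right)} = \left(P - 5\right) \left(P + 0\right) = \left(-5 + P\right) P = P \left(-5 + P\right)$)
$H = \frac{13}{15}$ ($H = \left(-1\right) \left(- \frac{1}{5}\right) - - \frac{2}{3} = \frac{1}{5} + \frac{2}{3} = \frac{13}{15} \approx 0.86667$)
$Q{\left(u \right)} = u \left(-5 + u\right)$
$Q^{2}{\left(H \right)} = \left(\frac{13 \left(-5 + \frac{13}{15}\right)}{15}\right)^{2} = \left(\frac{13}{15} \left(- \frac{62}{15}\right)\right)^{2} = \left(- \frac{806}{225}\right)^{2} = \frac{649636}{50625}$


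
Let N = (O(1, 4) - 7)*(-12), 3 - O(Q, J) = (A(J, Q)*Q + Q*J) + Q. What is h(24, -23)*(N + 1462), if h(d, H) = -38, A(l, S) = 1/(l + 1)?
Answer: -298756/5 ≈ -59751.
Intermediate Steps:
A(l, S) = 1/(1 + l)
O(Q, J) = 3 - Q - J*Q - Q/(1 + J) (O(Q, J) = 3 - ((Q/(1 + J) + Q*J) + Q) = 3 - ((Q/(1 + J) + J*Q) + Q) = 3 - ((J*Q + Q/(1 + J)) + Q) = 3 - (Q + J*Q + Q/(1 + J)) = 3 + (-Q - J*Q - Q/(1 + J)) = 3 - Q - J*Q - Q/(1 + J))
N = 552/5 (N = ((-1*1 + (1 + 4)*(3 - 1*1 - 1*4*1))/(1 + 4) - 7)*(-12) = ((-1 + 5*(3 - 1 - 4))/5 - 7)*(-12) = ((-1 + 5*(-2))/5 - 7)*(-12) = ((-1 - 10)/5 - 7)*(-12) = ((1/5)*(-11) - 7)*(-12) = (-11/5 - 7)*(-12) = -46/5*(-12) = 552/5 ≈ 110.40)
h(24, -23)*(N + 1462) = -38*(552/5 + 1462) = -38*7862/5 = -298756/5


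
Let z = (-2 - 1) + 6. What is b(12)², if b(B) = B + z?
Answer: 225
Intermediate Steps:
z = 3 (z = -3 + 6 = 3)
b(B) = 3 + B (b(B) = B + 3 = 3 + B)
b(12)² = (3 + 12)² = 15² = 225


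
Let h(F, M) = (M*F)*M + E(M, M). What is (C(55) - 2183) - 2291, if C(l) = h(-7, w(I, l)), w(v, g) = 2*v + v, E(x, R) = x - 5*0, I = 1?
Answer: -4534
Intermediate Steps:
E(x, R) = x (E(x, R) = x + 0 = x)
w(v, g) = 3*v
h(F, M) = M + F*M**2 (h(F, M) = (M*F)*M + M = (F*M)*M + M = F*M**2 + M = M + F*M**2)
C(l) = -60 (C(l) = (3*1)*(1 - 21) = 3*(1 - 7*3) = 3*(1 - 21) = 3*(-20) = -60)
(C(55) - 2183) - 2291 = (-60 - 2183) - 2291 = -2243 - 2291 = -4534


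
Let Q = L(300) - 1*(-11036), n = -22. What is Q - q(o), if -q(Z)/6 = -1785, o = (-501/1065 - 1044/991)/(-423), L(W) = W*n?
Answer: -6274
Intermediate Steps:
L(W) = -22*W (L(W) = W*(-22) = -22*W)
o = 536117/148813515 (o = (-501*1/1065 - 1044*1/991)*(-1/423) = (-167/355 - 1044/991)*(-1/423) = -536117/351805*(-1/423) = 536117/148813515 ≈ 0.0036026)
q(Z) = 10710 (q(Z) = -6*(-1785) = 10710)
Q = 4436 (Q = -22*300 - 1*(-11036) = -6600 + 11036 = 4436)
Q - q(o) = 4436 - 1*10710 = 4436 - 10710 = -6274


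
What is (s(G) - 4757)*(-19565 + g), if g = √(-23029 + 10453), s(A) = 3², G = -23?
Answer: 92894620 - 18992*I*√786 ≈ 9.2895e+7 - 5.3245e+5*I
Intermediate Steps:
s(A) = 9
g = 4*I*√786 (g = √(-12576) = 4*I*√786 ≈ 112.14*I)
(s(G) - 4757)*(-19565 + g) = (9 - 4757)*(-19565 + 4*I*√786) = -4748*(-19565 + 4*I*√786) = 92894620 - 18992*I*√786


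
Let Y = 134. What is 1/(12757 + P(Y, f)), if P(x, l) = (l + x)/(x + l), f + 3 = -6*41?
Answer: 1/12758 ≈ 7.8382e-5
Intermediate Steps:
f = -249 (f = -3 - 6*41 = -3 - 246 = -249)
P(x, l) = 1 (P(x, l) = (l + x)/(l + x) = 1)
1/(12757 + P(Y, f)) = 1/(12757 + 1) = 1/12758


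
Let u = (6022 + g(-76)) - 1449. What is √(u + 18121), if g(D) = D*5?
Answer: √22314 ≈ 149.38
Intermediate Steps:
g(D) = 5*D
u = 4193 (u = (6022 + 5*(-76)) - 1449 = (6022 - 380) - 1449 = 5642 - 1449 = 4193)
√(u + 18121) = √(4193 + 18121) = √22314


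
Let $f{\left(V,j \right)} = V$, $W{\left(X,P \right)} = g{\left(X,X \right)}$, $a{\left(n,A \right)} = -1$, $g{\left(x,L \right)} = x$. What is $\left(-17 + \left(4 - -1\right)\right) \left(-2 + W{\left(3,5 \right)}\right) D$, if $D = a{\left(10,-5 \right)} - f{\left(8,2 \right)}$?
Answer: $108$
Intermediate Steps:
$W{\left(X,P \right)} = X$
$D = -9$ ($D = -1 - 8 = -9$)
$\left(-17 + \left(4 - -1\right)\right) \left(-2 + W{\left(3,5 \right)}\right) D = \left(-17 + \left(4 - -1\right)\right) \left(-2 + 3\right) \left(-9\right) = \left(-17 + \left(4 + 1\right)\right) 1 \left(-9\right) = \left(-17 + 5\right) 1 \left(-9\right) = \left(-12\right) 1 \left(-9\right) = \left(-12\right) \left(-9\right) = 108$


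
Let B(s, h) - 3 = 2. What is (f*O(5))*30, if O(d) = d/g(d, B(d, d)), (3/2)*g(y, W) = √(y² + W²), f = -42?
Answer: -945*√2 ≈ -1336.4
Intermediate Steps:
B(s, h) = 5 (B(s, h) = 3 + 2 = 5)
g(y, W) = 2*√(W² + y²)/3 (g(y, W) = 2*√(y² + W²)/3 = 2*√(W² + y²)/3)
O(d) = 3*d/(2*√(25 + d²)) (O(d) = d/((2*√(5² + d²)/3)) = d/((2*√(25 + d²)/3)) = d*(3/(2*√(25 + d²))) = 3*d/(2*√(25 + d²)))
(f*O(5))*30 = -63*5/√(25 + 5²)*30 = -63*5/√(25 + 25)*30 = -63*5/√50*30 = -63*5*√2/10*30 = -63*√2/2*30 = -945*√2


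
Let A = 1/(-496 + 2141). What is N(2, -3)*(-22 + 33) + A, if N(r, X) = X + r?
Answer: -18094/1645 ≈ -10.999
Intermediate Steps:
A = 1/1645 ≈ 0.00060790
N(2, -3)*(-22 + 33) + A = (-3 + 2)*(-22 + 33) + 1/1645 = -1*11 + 1/1645 = -11 + 1/1645 = -18094/1645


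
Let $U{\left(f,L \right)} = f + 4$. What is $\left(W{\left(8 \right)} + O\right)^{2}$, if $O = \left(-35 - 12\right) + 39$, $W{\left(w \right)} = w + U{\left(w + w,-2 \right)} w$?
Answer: $25600$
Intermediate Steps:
$U{\left(f,L \right)} = 4 + f$
$W{\left(w \right)} = w + w \left(4 + 2 w\right)$ ($W{\left(w \right)} = w + \left(4 + \left(w + w\right)\right) w = w + \left(4 + 2 w\right) w = w + w \left(4 + 2 w\right)$)
$O = -8$ ($O = -47 + 39 = -8$)
$\left(W{\left(8 \right)} + O\right)^{2} = \left(8 \left(5 + 2 \cdot 8\right) - 8\right)^{2} = \left(8 \left(5 + 16\right) - 8\right)^{2} = \left(8 \cdot 21 - 8\right)^{2} = \left(168 - 8\right)^{2} = 160^{2} = 25600$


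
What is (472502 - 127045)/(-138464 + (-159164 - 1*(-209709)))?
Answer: -345457/87919 ≈ -3.9293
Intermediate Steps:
(472502 - 127045)/(-138464 + (-159164 - 1*(-209709))) = 345457/(-138464 + (-159164 + 209709)) = 345457/(-138464 + 50545) = 345457/(-87919) = 345457*(-1/87919) = -345457/87919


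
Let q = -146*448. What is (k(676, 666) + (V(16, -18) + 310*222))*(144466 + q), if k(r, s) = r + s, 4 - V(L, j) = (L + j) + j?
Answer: 5548764788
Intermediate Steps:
q = -65408
V(L, j) = 4 - L - 2*j (V(L, j) = 4 - ((L + j) + j) = 4 - (L + 2*j) = 4 + (-L - 2*j) = 4 - L - 2*j)
(k(676, 666) + (V(16, -18) + 310*222))*(144466 + q) = ((676 + 666) + ((4 - 1*16 - 2*(-18)) + 310*222))*(144466 - 65408) = (1342 + ((4 - 16 + 36) + 68820))*79058 = (1342 + (24 + 68820))*79058 = (1342 + 68844)*79058 = 70186*79058 = 5548764788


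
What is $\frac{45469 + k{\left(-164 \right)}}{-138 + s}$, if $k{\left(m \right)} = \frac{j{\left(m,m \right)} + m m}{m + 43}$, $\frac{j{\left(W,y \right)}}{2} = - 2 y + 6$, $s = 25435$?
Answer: $\frac{5474185}{3060937} \approx 1.7884$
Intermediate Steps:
$j{\left(W,y \right)} = 12 - 4 y$ ($j{\left(W,y \right)} = 2 \left(- 2 y + 6\right) = 2 \left(6 - 2 y\right) = 12 - 4 y$)
$k{\left(m \right)} = \frac{12 + m^{2} - 4 m}{43 + m}$ ($k{\left(m \right)} = \frac{\left(12 - 4 m\right) + m m}{m + 43} = \frac{\left(12 - 4 m\right) + m^{2}}{43 + m} = \frac{12 + m^{2} - 4 m}{43 + m}$)
$\frac{45469 + k{\left(-164 \right)}}{-138 + s} = \frac{45469 + \frac{12 + \left(-164\right)^{2} - -656}{43 - 164}}{-138 + 25435} = \frac{45469 + \frac{12 + 26896 + 656}{-121}}{25297} = \left(45469 - \frac{27564}{121}\right) \frac{1}{25297} = \frac{5474185}{121} \cdot \frac{1}{25297} = \frac{5474185}{3060937}$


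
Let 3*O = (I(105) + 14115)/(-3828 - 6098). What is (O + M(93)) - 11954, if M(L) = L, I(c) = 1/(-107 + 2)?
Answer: -18543576082/1563345 ≈ -11861.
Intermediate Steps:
I(c) = -1/105 (I(c) = 1/(-105) = -1/105)
O = -741037/1563345 (O = ((-1/105 + 14115)/(-3828 - 6098))/3 = ((1482074/105)/(-9926))/3 = ((1482074/105)*(-1/9926))/3 = (⅓)*(-741037/521115) = -741037/1563345 ≈ -0.47401)
(O + M(93)) - 11954 = (-741037/1563345 + 93) - 11954 = 144650048/1563345 - 11954 = -18543576082/1563345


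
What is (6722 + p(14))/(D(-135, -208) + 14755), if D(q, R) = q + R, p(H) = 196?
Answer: 1153/2402 ≈ 0.48002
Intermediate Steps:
D(q, R) = R + q
(6722 + p(14))/(D(-135, -208) + 14755) = (6722 + 196)/((-208 - 135) + 14755) = 6918/(-343 + 14755) = 6918/14412 = 6918*(1/14412) = 1153/2402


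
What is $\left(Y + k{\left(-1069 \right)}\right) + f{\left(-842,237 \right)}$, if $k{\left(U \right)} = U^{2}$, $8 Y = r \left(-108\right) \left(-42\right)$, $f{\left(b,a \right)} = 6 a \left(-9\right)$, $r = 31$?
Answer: $1147540$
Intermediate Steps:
$f{\left(b,a \right)} = - 54 a$
$Y = 17577$ ($Y = \frac{31 \left(-108\right) \left(-42\right)}{8} = \frac{\left(-3348\right) \left(-42\right)}{8} = \frac{1}{8} \cdot 140616 = 17577$)
$\left(Y + k{\left(-1069 \right)}\right) + f{\left(-842,237 \right)} = \left(17577 + \left(-1069\right)^{2}\right) - 12798 = \left(17577 + 1142761\right) - 12798 = 1160338 - 12798 = 1147540$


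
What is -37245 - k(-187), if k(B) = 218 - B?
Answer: -37650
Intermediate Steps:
-37245 - k(-187) = -37245 - (218 - 1*(-187)) = -37245 - (218 + 187) = -37245 - 1*405 = -37245 - 405 = -37650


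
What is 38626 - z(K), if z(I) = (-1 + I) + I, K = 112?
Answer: 38403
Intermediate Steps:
z(I) = -1 + 2*I
38626 - z(K) = 38626 - (-1 + 2*112) = 38626 - (-1 + 224) = 38626 - 1*223 = 38626 - 223 = 38403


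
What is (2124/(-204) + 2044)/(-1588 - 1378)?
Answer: -34571/50422 ≈ -0.68563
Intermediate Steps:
(2124/(-204) + 2044)/(-1588 - 1378) = (2124*(-1/204) + 2044)/(-2966) = (-177/17 + 2044)*(-1/2966) = (34571/17)*(-1/2966) = -34571/50422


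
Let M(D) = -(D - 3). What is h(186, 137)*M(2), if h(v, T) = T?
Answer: 137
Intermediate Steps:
M(D) = 3 - D (M(D) = -(-3 + D) = 3 - D)
h(186, 137)*M(2) = 137*(3 - 1*2) = 137*(3 - 2) = 137*1 = 137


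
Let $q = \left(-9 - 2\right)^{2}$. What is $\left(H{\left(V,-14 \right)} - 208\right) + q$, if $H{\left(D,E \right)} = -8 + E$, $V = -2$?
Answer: $-109$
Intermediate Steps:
$q = 121$ ($q = \left(-11\right)^{2} = 121$)
$\left(H{\left(V,-14 \right)} - 208\right) + q = \left(\left(-8 - 14\right) - 208\right) + 121 = \left(-22 - 208\right) + 121 = -230 + 121 = -109$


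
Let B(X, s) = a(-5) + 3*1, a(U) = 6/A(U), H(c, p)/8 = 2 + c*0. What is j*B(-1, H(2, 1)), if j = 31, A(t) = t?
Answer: 279/5 ≈ 55.800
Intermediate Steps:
H(c, p) = 16 (H(c, p) = 8*(2 + c*0) = 8*(2 + 0) = 8*2 = 16)
a(U) = 6/U
B(X, s) = 9/5 (B(X, s) = 6/(-5) + 3*1 = 6*(-1/5) + 3 = -6/5 + 3 = 9/5)
j*B(-1, H(2, 1)) = 31*(9/5) = 279/5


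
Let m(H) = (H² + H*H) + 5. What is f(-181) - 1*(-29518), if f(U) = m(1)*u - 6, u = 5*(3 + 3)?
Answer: 29722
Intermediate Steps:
m(H) = 5 + 2*H² (m(H) = (H² + H²) + 5 = 2*H² + 5 = 5 + 2*H²)
u = 30 (u = 5*6 = 30)
f(U) = 204 (f(U) = (5 + 2*1²)*30 - 6 = (5 + 2*1)*30 - 6 = (5 + 2)*30 - 6 = 7*30 - 6 = 210 - 6 = 204)
f(-181) - 1*(-29518) = 204 - 1*(-29518) = 204 + 29518 = 29722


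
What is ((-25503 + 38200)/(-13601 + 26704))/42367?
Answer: 12697/555134801 ≈ 2.2872e-5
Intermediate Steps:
((-25503 + 38200)/(-13601 + 26704))/42367 = (12697/13103)*(1/42367) = 12697/555134801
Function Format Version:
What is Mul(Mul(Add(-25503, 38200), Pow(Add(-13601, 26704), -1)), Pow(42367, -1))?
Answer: Rational(12697, 555134801) ≈ 2.2872e-5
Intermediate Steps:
Mul(Mul(Add(-25503, 38200), Pow(Add(-13601, 26704), -1)), Pow(42367, -1)) = Mul(Mul(12697, Pow(13103, -1)), Rational(1, 42367)) = Mul(Mul(12697, Rational(1, 13103)), Rational(1, 42367)) = Mul(Rational(12697, 13103), Rational(1, 42367)) = Rational(12697, 555134801)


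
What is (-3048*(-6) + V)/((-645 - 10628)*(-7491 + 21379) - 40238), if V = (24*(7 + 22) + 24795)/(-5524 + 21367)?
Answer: -96587425/827002815022 ≈ -0.00011679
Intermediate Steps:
V = 8497/5281 (V = (24*29 + 24795)/15843 = (696 + 24795)*(1/15843) = 25491*(1/15843) = 8497/5281 ≈ 1.6090)
(-3048*(-6) + V)/((-645 - 10628)*(-7491 + 21379) - 40238) = (-3048*(-6) + 8497/5281)/((-645 - 10628)*(-7491 + 21379) - 40238) = (18288 + 8497/5281)/(-11273*13888 - 40238) = 96587425/(5281*(-156559424 - 40238)) = (96587425/5281)/(-156599662) = (96587425/5281)*(-1/156599662) = -96587425/827002815022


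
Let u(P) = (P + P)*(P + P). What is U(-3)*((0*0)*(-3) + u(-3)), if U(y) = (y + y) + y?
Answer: -324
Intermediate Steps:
U(y) = 3*y (U(y) = 2*y + y = 3*y)
u(P) = 4*P² (u(P) = (2*P)*(2*P) = 4*P²)
U(-3)*((0*0)*(-3) + u(-3)) = (3*(-3))*((0*0)*(-3) + 4*(-3)²) = -9*(0*(-3) + 4*9) = -9*(0 + 36) = -9*36 = -324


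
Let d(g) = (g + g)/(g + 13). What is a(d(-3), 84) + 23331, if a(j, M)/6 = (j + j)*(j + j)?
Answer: 583491/25 ≈ 23340.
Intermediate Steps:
d(g) = 2*g/(13 + g) (d(g) = (2*g)/(13 + g) = 2*g/(13 + g))
a(j, M) = 24*j² (a(j, M) = 6*((j + j)*(j + j)) = 6*((2*j)*(2*j)) = 6*(4*j²) = 24*j²)
a(d(-3), 84) + 23331 = 24*(2*(-3)/(13 - 3))² + 23331 = 24*(2*(-3)/10)² + 23331 = 24*(2*(-3)*(⅒))² + 23331 = 24*(-⅗)² + 23331 = 24*(9/25) + 23331 = 216/25 + 23331 = 583491/25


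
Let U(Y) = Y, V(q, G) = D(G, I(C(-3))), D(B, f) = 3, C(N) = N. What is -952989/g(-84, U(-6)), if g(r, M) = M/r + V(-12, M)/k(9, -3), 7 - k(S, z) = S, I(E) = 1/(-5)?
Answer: 6670923/10 ≈ 6.6709e+5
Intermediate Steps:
I(E) = -⅕
k(S, z) = 7 - S
V(q, G) = 3
g(r, M) = -3/2 + M/r (g(r, M) = M/r + 3/(7 - 1*9) = M/r + 3/(7 - 9) = M/r + 3/(-2) = M/r + 3*(-½) = M/r - 3/2 = -3/2 + M/r)
-952989/g(-84, U(-6)) = -952989/(-3/2 - 6/(-84)) = -952989/(-3/2 - 6*(-1/84)) = -952989/(-3/2 + 1/14) = -952989/(-10/7) = -952989*(-7/10) = 6670923/10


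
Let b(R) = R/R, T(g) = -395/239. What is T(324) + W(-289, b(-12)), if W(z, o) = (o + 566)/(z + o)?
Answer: -27697/7648 ≈ -3.6215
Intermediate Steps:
T(g) = -395/239 (T(g) = -395*1/239 = -395/239)
b(R) = 1
W(z, o) = (566 + o)/(o + z)
T(324) + W(-289, b(-12)) = -395/239 + (566 + 1)/(1 - 289) = -395/239 + 567/(-288) = -395/239 - 1/288*567 = -395/239 - 63/32 = -27697/7648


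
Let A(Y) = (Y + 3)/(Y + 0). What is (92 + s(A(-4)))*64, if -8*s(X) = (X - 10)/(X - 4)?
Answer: 29336/5 ≈ 5867.2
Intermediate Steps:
A(Y) = (3 + Y)/Y
s(X) = -(-10 + X)/(8*(-4 + X)) (s(X) = -(X - 10)/(8*(X - 4)) = -(-10 + X)/(8*(-4 + X)))
(92 + s(A(-4)))*64 = (92 + (10 - (3 - 4)/(-4))/(8*(-4 + (3 - 4)/(-4))))*64 = (92 + (10 - (-1)*(-1)/4)/(8*(-4 - ¼*(-1))))*64 = (92 + (10 - 1*¼)/(8*(-4 + ¼)))*64 = (92 + (10 - ¼)/(8*(-15/4)))*64 = (92 + (⅛)*(-4/15)*(39/4))*64 = (92 - 13/40)*64 = (3667/40)*64 = 29336/5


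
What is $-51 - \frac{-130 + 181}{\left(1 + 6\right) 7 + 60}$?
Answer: $- \frac{5610}{109} \approx -51.468$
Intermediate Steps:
$-51 - \frac{-130 + 181}{\left(1 + 6\right) 7 + 60} = -51 - \frac{51}{7 \cdot 7 + 60} = -51 - \frac{51}{49 + 60} = -51 - \frac{51}{109} = - \frac{5610}{109}$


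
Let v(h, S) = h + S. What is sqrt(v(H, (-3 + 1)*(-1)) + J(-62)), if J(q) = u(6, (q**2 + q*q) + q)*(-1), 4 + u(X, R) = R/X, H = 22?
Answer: I*sqrt(1243) ≈ 35.256*I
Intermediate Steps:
u(X, R) = -4 + R/X
v(h, S) = S + h
J(q) = 4 - q**2/3 - q/6 (J(q) = (-4 + ((q**2 + q*q) + q)/6)*(-1) = (-4 + ((q**2 + q**2) + q)*(1/6))*(-1) = (-4 + (2*q**2 + q)*(1/6))*(-1) = (-4 + (q + 2*q**2)*(1/6))*(-1) = (-4 + (q**2/3 + q/6))*(-1) = (-4 + q**2/3 + q/6)*(-1) = 4 - q**2/3 - q/6)
sqrt(v(H, (-3 + 1)*(-1)) + J(-62)) = sqrt(((-3 + 1)*(-1) + 22) + (4 - 1/6*(-62)*(1 + 2*(-62)))) = sqrt((-2*(-1) + 22) + (4 - 1/6*(-62)*(1 - 124))) = sqrt((2 + 22) + (4 - 1/6*(-62)*(-123))) = sqrt(24 + (4 - 1271)) = sqrt(24 - 1267) = sqrt(-1243) = I*sqrt(1243)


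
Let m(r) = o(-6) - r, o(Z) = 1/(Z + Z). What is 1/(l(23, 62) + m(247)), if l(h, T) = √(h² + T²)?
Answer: -35580/8161513 - 144*√4373/8161513 ≈ -0.0055262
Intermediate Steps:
o(Z) = 1/(2*Z)
m(r) = -1/12 - r (m(r) = (½)/(-6) - r = (½)*(-⅙) - r = -1/12 - r)
l(h, T) = √(T² + h²)
1/(l(23, 62) + m(247)) = 1/(√(62² + 23²) + (-1/12 - 1*247)) = 1/(√(3844 + 529) + (-1/12 - 247)) = 1/(√4373 - 2965/12) = 1/(-2965/12 + √4373)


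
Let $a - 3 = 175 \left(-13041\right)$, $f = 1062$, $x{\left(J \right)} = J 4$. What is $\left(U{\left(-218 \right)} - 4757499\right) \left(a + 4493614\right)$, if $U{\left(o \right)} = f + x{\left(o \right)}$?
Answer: $-10520512929578$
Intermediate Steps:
$x{\left(J \right)} = 4 J$
$a = -2282172$ ($a = 3 + 175 \left(-13041\right) = 3 - 2282175 = -2282172$)
$U{\left(o \right)} = 1062 + 4 o$
$\left(U{\left(-218 \right)} - 4757499\right) \left(a + 4493614\right) = \left(\left(1062 + 4 \left(-218\right)\right) - 4757499\right) \left(-2282172 + 4493614\right) = \left(\left(1062 - 872\right) - 4757499\right) 2211442 = \left(190 - 4757499\right) 2211442 = \left(-4757309\right) 2211442 = -10520512929578$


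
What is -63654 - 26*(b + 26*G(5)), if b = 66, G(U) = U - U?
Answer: -65370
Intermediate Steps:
G(U) = 0
-63654 - 26*(b + 26*G(5)) = -63654 - 26*(66 + 26*0) = -63654 - 26*(66 + 0) = -63654 - 26*66 = -63654 - 1*1716 = -63654 - 1716 = -65370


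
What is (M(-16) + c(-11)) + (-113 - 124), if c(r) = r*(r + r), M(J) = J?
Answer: -11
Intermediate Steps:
c(r) = 2*r² (c(r) = r*(2*r) = 2*r²)
(M(-16) + c(-11)) + (-113 - 124) = (-16 + 2*(-11)²) + (-113 - 124) = (-16 + 2*121) - 237 = (-16 + 242) - 237 = 226 - 237 = -11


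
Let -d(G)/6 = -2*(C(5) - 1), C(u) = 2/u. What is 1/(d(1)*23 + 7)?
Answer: -5/793 ≈ -0.0063052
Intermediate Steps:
d(G) = -36/5 (d(G) = -(-12)*(2/5 - 1) = -(-12)*(2*(⅕) - 1) = -(-12)*(⅖ - 1) = -(-12)*(-3)/5 = -6*6/5 = -36/5)
1/(d(1)*23 + 7) = 1/(-36/5*23 + 7) = 1/(-828/5 + 7) = 1/(-793/5) = -5/793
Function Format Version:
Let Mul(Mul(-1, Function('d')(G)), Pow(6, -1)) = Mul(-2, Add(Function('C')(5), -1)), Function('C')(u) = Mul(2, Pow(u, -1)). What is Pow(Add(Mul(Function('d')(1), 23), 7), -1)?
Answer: Rational(-5, 793) ≈ -0.0063052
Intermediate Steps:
Function('d')(G) = Rational(-36, 5) (Function('d')(G) = Mul(-6, Mul(-2, Add(Mul(2, Pow(5, -1)), -1))) = Mul(-6, Mul(-2, Add(Mul(2, Rational(1, 5)), -1))) = Mul(-6, Mul(-2, Add(Rational(2, 5), -1))) = Mul(-6, Mul(-2, Rational(-3, 5))) = Mul(-6, Rational(6, 5)) = Rational(-36, 5))
Pow(Add(Mul(Function('d')(1), 23), 7), -1) = Pow(Add(Mul(Rational(-36, 5), 23), 7), -1) = Pow(Add(Rational(-828, 5), 7), -1) = Pow(Rational(-793, 5), -1) = Rational(-5, 793)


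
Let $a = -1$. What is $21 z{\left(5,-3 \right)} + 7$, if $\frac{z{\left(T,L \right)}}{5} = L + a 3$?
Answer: $-623$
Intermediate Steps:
$z{\left(T,L \right)} = -15 + 5 L$ ($z{\left(T,L \right)} = 5 \left(L - 3\right) = 5 \left(-3 + L\right) = -15 + 5 L$)
$21 z{\left(5,-3 \right)} + 7 = 21 \left(-15 + 5 \left(-3\right)\right) + 7 = 21 \left(-15 - 15\right) + 7 = 21 \left(-30\right) + 7 = -630 + 7 = -623$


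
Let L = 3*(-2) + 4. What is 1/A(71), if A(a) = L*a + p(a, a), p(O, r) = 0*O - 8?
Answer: -1/150 ≈ -0.0066667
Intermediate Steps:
p(O, r) = -8 (p(O, r) = 0 - 8 = -8)
L = -2 (L = -6 + 4 = -2)
A(a) = -8 - 2*a (A(a) = -2*a - 8 = -8 - 2*a)
1/A(71) = 1/(-8 - 2*71) = 1/(-8 - 142) = 1/(-150) = -1/150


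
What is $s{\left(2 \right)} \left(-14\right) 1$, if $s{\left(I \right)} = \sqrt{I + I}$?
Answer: $-28$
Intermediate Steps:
$s{\left(I \right)} = \sqrt{2} \sqrt{I}$ ($s{\left(I \right)} = \sqrt{2 I} = \sqrt{2} \sqrt{I}$)
$s{\left(2 \right)} \left(-14\right) 1 = \sqrt{2} \sqrt{2} \left(-14\right) 1 = 2 \left(-14\right) 1 = \left(-28\right) 1 = -28$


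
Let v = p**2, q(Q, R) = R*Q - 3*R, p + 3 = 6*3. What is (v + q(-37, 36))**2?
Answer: 1476225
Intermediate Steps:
p = 15 (p = -3 + 6*3 = -3 + 18 = 15)
q(Q, R) = -3*R + Q*R (q(Q, R) = Q*R - 3*R = -3*R + Q*R)
v = 225 (v = 15**2 = 225)
(v + q(-37, 36))**2 = (225 + 36*(-3 - 37))**2 = (225 + 36*(-40))**2 = (225 - 1440)**2 = (-1215)**2 = 1476225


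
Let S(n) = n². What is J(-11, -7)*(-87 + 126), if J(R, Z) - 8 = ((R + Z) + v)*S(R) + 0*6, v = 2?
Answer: -75192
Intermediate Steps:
J(R, Z) = 8 + R²*(2 + R + Z) (J(R, Z) = 8 + (((R + Z) + 2)*R² + 0*6) = 8 + ((2 + R + Z)*R² + 0) = 8 + (R²*(2 + R + Z) + 0) = 8 + R²*(2 + R + Z))
J(-11, -7)*(-87 + 126) = (8 + (-11)³ + 2*(-11)² - 7*(-11)²)*(-87 + 126) = (8 - 1331 + 2*121 - 7*121)*39 = (8 - 1331 + 242 - 847)*39 = -1928*39 = -75192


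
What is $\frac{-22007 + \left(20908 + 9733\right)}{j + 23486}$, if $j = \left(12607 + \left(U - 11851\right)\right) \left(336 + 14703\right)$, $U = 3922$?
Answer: $\frac{4317}{35187964} \approx 0.00012268$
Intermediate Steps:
$j = 70352442$ ($j = \left(12607 + \left(3922 - 11851\right)\right) \left(336 + 14703\right) = \left(12607 + \left(3922 - 11851\right)\right) 15039 = \left(12607 - 7929\right) 15039 = 4678 \cdot 15039 = 70352442$)
$\frac{-22007 + \left(20908 + 9733\right)}{j + 23486} = \frac{-22007 + \left(20908 + 9733\right)}{70352442 + 23486} = \frac{-22007 + 30641}{70375928} = 8634 \cdot \frac{1}{70375928} = \frac{4317}{35187964}$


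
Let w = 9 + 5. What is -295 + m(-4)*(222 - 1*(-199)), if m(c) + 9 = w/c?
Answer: -11115/2 ≈ -5557.5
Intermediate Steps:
w = 14
m(c) = -9 + 14/c
-295 + m(-4)*(222 - 1*(-199)) = -295 + (-9 + 14/(-4))*(222 - 1*(-199)) = -295 + (-9 + 14*(-1/4))*(222 + 199) = -295 + (-9 - 7/2)*421 = -295 - 25/2*421 = -295 - 10525/2 = -11115/2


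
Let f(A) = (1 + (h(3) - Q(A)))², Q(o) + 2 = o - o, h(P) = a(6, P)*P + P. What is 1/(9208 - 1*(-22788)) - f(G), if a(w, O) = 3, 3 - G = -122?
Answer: -7199099/31996 ≈ -225.00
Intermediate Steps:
G = 125 (G = 3 - 1*(-122) = 3 + 122 = 125)
h(P) = 4*P (h(P) = 3*P + P = 4*P)
Q(o) = -2 (Q(o) = -2 + (o - o) = -2 + 0 = -2)
f(A) = 225 (f(A) = (1 + (4*3 - 1*(-2)))² = (1 + (12 + 2))² = (1 + 14)² = 15² = 225)
1/(9208 - 1*(-22788)) - f(G) = 1/(9208 - 1*(-22788)) - 1*225 = 1/(9208 + 22788) - 225 = 1/31996 - 225 = -7199099/31996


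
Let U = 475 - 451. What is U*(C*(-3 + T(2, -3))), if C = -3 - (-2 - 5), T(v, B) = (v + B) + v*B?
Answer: -960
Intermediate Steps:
T(v, B) = B + v + B*v (T(v, B) = (B + v) + B*v = B + v + B*v)
C = 4 (C = -3 - 1*(-7) = -3 + 7 = 4)
U = 24
U*(C*(-3 + T(2, -3))) = 24*(4*(-3 + (-3 + 2 - 3*2))) = 24*(4*(-3 + (-3 + 2 - 6))) = 24*(4*(-3 - 7)) = 24*(4*(-10)) = 24*(-40) = -960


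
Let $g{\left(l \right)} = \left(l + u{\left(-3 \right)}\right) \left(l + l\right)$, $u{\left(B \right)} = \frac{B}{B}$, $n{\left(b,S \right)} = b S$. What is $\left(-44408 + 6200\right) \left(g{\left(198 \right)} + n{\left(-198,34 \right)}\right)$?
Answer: $-2753726976$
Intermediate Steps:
$n{\left(b,S \right)} = S b$
$u{\left(B \right)} = 1$
$g{\left(l \right)} = 2 l \left(1 + l\right)$ ($g{\left(l \right)} = \left(l + 1\right) \left(l + l\right) = \left(1 + l\right) 2 l = 2 l \left(1 + l\right)$)
$\left(-44408 + 6200\right) \left(g{\left(198 \right)} + n{\left(-198,34 \right)}\right) = \left(-44408 + 6200\right) \left(2 \cdot 198 \left(1 + 198\right) + 34 \left(-198\right)\right) = - 38208 \left(2 \cdot 198 \cdot 199 - 6732\right) = - 38208 \left(78804 - 6732\right) = \left(-38208\right) 72072 = -2753726976$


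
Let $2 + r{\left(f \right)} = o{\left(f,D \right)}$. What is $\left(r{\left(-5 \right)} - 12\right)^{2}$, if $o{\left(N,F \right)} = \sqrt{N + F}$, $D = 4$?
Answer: $\left(14 - i\right)^{2} \approx 195.0 - 28.0 i$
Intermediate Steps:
$o{\left(N,F \right)} = \sqrt{F + N}$
$r{\left(f \right)} = -2 + \sqrt{4 + f}$
$\left(r{\left(-5 \right)} - 12\right)^{2} = \left(\left(-2 + \sqrt{4 - 5}\right) - 12\right)^{2} = \left(\left(-2 + \sqrt{-1}\right) - 12\right)^{2} = \left(\left(-2 + i\right) - 12\right)^{2} = \left(-14 + i\right)^{2}$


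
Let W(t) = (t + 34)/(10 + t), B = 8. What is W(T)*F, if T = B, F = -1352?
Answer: -9464/3 ≈ -3154.7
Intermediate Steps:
T = 8
W(t) = (34 + t)/(10 + t)
W(T)*F = ((34 + 8)/(10 + 8))*(-1352) = (42/18)*(-1352) = ((1/18)*42)*(-1352) = (7/3)*(-1352) = -9464/3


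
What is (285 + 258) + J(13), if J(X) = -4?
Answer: 539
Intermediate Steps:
(285 + 258) + J(13) = (285 + 258) - 4 = 543 - 4 = 539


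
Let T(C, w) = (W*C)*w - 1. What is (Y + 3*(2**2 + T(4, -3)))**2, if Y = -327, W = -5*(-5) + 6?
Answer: 2056356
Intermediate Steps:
W = 31 (W = 25 + 6 = 31)
T(C, w) = -1 + 31*C*w (T(C, w) = (31*C)*w - 1 = 31*C*w - 1 = -1 + 31*C*w)
(Y + 3*(2**2 + T(4, -3)))**2 = (-327 + 3*(2**2 + (-1 + 31*4*(-3))))**2 = (-327 + 3*(4 + (-1 - 372)))**2 = (-327 + 3*(4 - 373))**2 = (-327 + 3*(-369))**2 = (-327 - 1107)**2 = (-1434)**2 = 2056356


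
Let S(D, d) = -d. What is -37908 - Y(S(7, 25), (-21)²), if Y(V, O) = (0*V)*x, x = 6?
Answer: -37908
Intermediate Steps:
Y(V, O) = 0 (Y(V, O) = (0*V)*6 = 0*6 = 0)
-37908 - Y(S(7, 25), (-21)²) = -37908 - 1*0 = -37908 + 0 = -37908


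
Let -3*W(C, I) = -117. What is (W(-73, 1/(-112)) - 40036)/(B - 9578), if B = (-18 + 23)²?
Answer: 39997/9553 ≈ 4.1869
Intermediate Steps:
B = 25 (B = 5² = 25)
W(C, I) = 39 (W(C, I) = -⅓*(-117) = 39)
(W(-73, 1/(-112)) - 40036)/(B - 9578) = (39 - 40036)/(25 - 9578) = -39997/(-9553) = -39997*(-1/9553) = 39997/9553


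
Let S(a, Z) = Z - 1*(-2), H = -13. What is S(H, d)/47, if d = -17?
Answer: -15/47 ≈ -0.31915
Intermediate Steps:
S(a, Z) = 2 + Z (S(a, Z) = Z + 2 = 2 + Z)
S(H, d)/47 = (2 - 17)/47 = -15*1/47 = -15/47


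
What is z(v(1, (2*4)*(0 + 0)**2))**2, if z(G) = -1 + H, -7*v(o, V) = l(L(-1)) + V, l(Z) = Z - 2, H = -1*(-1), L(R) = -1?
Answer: 0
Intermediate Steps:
H = 1
l(Z) = -2 + Z
v(o, V) = 3/7 - V/7 (v(o, V) = -((-2 - 1) + V)/7 = -(-3 + V)/7 = 3/7 - V/7)
z(G) = 0 (z(G) = -1 + 1 = 0)
z(v(1, (2*4)*(0 + 0)**2))**2 = 0**2 = 0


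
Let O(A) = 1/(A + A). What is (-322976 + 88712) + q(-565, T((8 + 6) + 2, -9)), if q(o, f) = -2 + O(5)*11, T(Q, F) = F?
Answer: -2342649/10 ≈ -2.3427e+5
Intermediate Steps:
O(A) = 1/(2*A)
q(o, f) = -9/10 (q(o, f) = -2 + ((½)/5)*11 = -2 + ((½)*(⅕))*11 = -2 + (⅒)*11 = -2 + 11/10 = -9/10)
(-322976 + 88712) + q(-565, T((8 + 6) + 2, -9)) = (-322976 + 88712) - 9/10 = -234264 - 9/10 = -2342649/10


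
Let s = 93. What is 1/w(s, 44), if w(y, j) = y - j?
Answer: 1/49 ≈ 0.020408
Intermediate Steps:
1/w(s, 44) = 1/(93 - 1*44) = 1/(93 - 44) = 1/49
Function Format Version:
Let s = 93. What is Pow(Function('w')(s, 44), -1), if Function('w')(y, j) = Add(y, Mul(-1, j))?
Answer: Rational(1, 49) ≈ 0.020408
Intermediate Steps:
Pow(Function('w')(s, 44), -1) = Pow(Add(93, Mul(-1, 44)), -1) = Pow(Add(93, -44), -1) = Pow(49, -1) = Rational(1, 49)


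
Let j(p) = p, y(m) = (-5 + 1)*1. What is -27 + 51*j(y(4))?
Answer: -231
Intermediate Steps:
y(m) = -4 (y(m) = -4*1 = -4)
-27 + 51*j(y(4)) = -27 + 51*(-4) = -27 - 204 = -231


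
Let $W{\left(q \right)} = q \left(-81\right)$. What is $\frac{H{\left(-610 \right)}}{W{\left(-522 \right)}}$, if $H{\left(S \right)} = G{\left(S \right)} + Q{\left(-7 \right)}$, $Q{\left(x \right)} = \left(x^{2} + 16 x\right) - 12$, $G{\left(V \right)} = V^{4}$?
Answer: $\frac{138458409925}{42282} \approx 3.2746 \cdot 10^{6}$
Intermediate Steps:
$Q{\left(x \right)} = -12 + x^{2} + 16 x$
$W{\left(q \right)} = - 81 q$
$H{\left(S \right)} = -75 + S^{4}$ ($H{\left(S \right)} = S^{4} + \left(-12 + \left(-7\right)^{2} + 16 \left(-7\right)\right) = S^{4} - 75 = -75 + S^{4}$)
$\frac{H{\left(-610 \right)}}{W{\left(-522 \right)}} = \frac{-75 + \left(-610\right)^{4}}{\left(-81\right) \left(-522\right)} = \frac{-75 + 138458410000}{42282} = 138458409925 \cdot \frac{1}{42282} = \frac{138458409925}{42282}$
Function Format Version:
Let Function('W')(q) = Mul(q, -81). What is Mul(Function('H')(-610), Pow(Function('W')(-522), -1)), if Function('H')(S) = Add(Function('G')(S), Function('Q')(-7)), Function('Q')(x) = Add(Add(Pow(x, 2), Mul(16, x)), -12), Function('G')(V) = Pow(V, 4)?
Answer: Rational(138458409925, 42282) ≈ 3.2746e+6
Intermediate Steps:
Function('Q')(x) = Add(-12, Pow(x, 2), Mul(16, x))
Function('W')(q) = Mul(-81, q)
Function('H')(S) = Add(-75, Pow(S, 4)) (Function('H')(S) = Add(Pow(S, 4), Add(-12, Pow(-7, 2), Mul(16, -7))) = Add(Pow(S, 4), Add(-12, 49, -112)) = Add(Pow(S, 4), -75) = Add(-75, Pow(S, 4)))
Mul(Function('H')(-610), Pow(Function('W')(-522), -1)) = Mul(Add(-75, Pow(-610, 4)), Pow(Mul(-81, -522), -1)) = Mul(Add(-75, 138458410000), Pow(42282, -1)) = Mul(138458409925, Rational(1, 42282)) = Rational(138458409925, 42282)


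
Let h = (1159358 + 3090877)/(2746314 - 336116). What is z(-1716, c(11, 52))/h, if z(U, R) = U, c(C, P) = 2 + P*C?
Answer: -125330296/128795 ≈ -973.10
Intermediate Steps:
c(C, P) = 2 + C*P
h = 4250235/2410198 ≈ 1.7634
z(-1716, c(11, 52))/h = -1716/4250235/2410198 = -1716*2410198/4250235 = -125330296/128795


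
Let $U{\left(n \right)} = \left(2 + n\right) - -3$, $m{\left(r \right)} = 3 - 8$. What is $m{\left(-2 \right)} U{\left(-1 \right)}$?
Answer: $-20$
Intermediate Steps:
$m{\left(r \right)} = -5$ ($m{\left(r \right)} = 3 - 8 = -5$)
$U{\left(n \right)} = 5 + n$ ($U{\left(n \right)} = \left(2 + n\right) + 3 = 5 + n$)
$m{\left(-2 \right)} U{\left(-1 \right)} = - 5 \left(5 - 1\right) = \left(-5\right) 4 = -20$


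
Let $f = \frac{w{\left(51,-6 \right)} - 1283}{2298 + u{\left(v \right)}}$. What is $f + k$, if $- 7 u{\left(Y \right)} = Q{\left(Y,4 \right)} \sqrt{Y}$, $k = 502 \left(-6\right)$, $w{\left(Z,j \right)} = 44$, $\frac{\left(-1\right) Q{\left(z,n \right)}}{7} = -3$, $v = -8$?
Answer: $- \frac{883824763}{293382} - \frac{413 i \sqrt{2}}{293382} \approx -3012.5 - 0.0019908 i$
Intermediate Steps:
$Q{\left(z,n \right)} = 21$ ($Q{\left(z,n \right)} = \left(-7\right) \left(-3\right) = 21$)
$k = -3012$
$u{\left(Y \right)} = - 3 \sqrt{Y}$ ($u{\left(Y \right)} = - \frac{21 \sqrt{Y}}{7} = - 3 \sqrt{Y}$)
$f = - \frac{1239}{2298 - 6 i \sqrt{2}}$ ($f = \frac{44 - 1283}{2298 - 3 \sqrt{-8}} = - \frac{1239}{2298 - 3 \cdot 2 i \sqrt{2}} = - \frac{1239}{2298 - 6 i \sqrt{2}} \approx -0.53916 - 0.0019908 i$)
$f + k = \left(- \frac{158179}{293382} - \frac{413 i \sqrt{2}}{293382}\right) - 3012 = - \frac{883824763}{293382} - \frac{413 i \sqrt{2}}{293382}$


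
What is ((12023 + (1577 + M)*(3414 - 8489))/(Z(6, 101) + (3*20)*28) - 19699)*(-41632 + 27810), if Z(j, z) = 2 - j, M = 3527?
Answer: 407101446211/838 ≈ 4.8580e+8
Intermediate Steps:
((12023 + (1577 + M)*(3414 - 8489))/(Z(6, 101) + (3*20)*28) - 19699)*(-41632 + 27810) = ((12023 + (1577 + 3527)*(3414 - 8489))/((2 - 1*6) + (3*20)*28) - 19699)*(-41632 + 27810) = ((12023 + 5104*(-5075))/((2 - 6) + 60*28) - 19699)*(-13822) = ((12023 - 25902800)/(-4 + 1680) - 19699)*(-13822) = (-25890777/1676 - 19699)*(-13822) = -58906301/1676*(-13822) = 407101446211/838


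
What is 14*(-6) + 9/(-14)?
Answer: -1185/14 ≈ -84.643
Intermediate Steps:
14*(-6) + 9/(-14) = -84 + 9*(-1/14) = -84 - 9/14 = -1185/14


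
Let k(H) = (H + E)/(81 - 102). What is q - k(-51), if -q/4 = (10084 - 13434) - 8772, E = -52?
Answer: 1018145/21 ≈ 48483.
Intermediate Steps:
q = 48488 (q = -4*((10084 - 13434) - 8772) = -4*(-3350 - 8772) = -4*(-12122) = 48488)
k(H) = 52/21 - H/21 (k(H) = (H - 52)/(81 - 102) = (-52 + H)/(-21) = (-52 + H)*(-1/21) = 52/21 - H/21)
q - k(-51) = 48488 - (52/21 - 1/21*(-51)) = 48488 - (52/21 + 17/7) = 48488 - 1*103/21 = 48488 - 103/21 = 1018145/21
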